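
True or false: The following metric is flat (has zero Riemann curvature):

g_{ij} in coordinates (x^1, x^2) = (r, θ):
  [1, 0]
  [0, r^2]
Non-zero Christoffel symbols:
Γ^r_{θ θ} = -r
Γ^θ_{r θ} = 1/r
Ricci tensor: R_{rr} = 0, R_{rθ} = 0, R_{θθ} = 0
All R_{ij} vanish; in 2 dimensions the Riemann tensor is fully determined by the Ricci tensor, so R^i_{jkl} = 0: the metric is flat (curvilinear coordinates on flat space).
True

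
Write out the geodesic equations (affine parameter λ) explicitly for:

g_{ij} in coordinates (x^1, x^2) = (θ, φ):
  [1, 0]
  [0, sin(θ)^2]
Geodesic equation: d^2x^k/dλ^2 + Γ^k_{ij} (dx^i/dλ)(dx^j/dλ) = 0.
Non-zero Christoffel symbols:
Γ^θ_{φ φ} = -sin(2*θ)/2
Γ^φ_{θ φ} = 1/tan(θ)
Substituting (the symmetric pair Γ^k_{ij}, Γ^k_{ji} combines into a factor 2):
d^2θ/dλ^2 - (sin(2*θ)/2) (dφ/dλ)^2 = 0
d^2φ/dλ^2 + (2/tan(θ)) (dθ/dλ)(dφ/dλ) = 0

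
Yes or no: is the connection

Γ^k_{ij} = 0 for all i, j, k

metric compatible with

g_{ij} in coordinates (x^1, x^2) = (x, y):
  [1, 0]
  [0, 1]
Using ∇_k g_{ij} = ∂_k g_{ij} - Γ^m_{ki} g_{mj} - Γ^m_{kj} g_{im}:
e.g. ∇_y g_{yy} = (0) - (0) - (0) = 0
Every component ∇_k g_{ij} vanishes: the connection is metric compatible.
Yes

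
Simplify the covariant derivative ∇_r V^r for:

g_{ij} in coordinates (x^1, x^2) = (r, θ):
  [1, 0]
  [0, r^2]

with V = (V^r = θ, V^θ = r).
Non-zero Christoffel symbols:
Γ^r_{θ θ} = -r
Γ^θ_{r θ} = 1/r
∇_r V^r = ∂_r V^r + Γ^r_{r j} V^j
  = (0) + (0)(θ) + (0)(r)
  = 0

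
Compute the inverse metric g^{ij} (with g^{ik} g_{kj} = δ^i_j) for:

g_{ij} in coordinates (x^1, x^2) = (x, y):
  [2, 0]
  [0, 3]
The metric is diagonal, so g^{ij} is diagonal with entries 1/g_{ii}: diag(1/2, 1/3).
g^{ij}:
  [1/2, 0]
  [0, 1/3]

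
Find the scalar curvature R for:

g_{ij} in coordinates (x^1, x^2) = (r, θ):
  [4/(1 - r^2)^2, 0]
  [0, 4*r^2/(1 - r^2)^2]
Non-zero Christoffel symbols (Γ^k_{ij} = Γ^k_{ji}):
Γ^r_{r r} = 2*r/(1 - r^2)
Γ^r_{θ θ} = (r^3 + r)/(r^2 - 1)
Γ^θ_{r θ} = (-r^2 - 1)/(r^3 - r)
Ricci tensor (R_{ij} = R^k_{ikj}): R_{rr} = -4/(r^2 - 1)^2, R_{rθ} = 0, R_{θθ} = -4*r^2/(r^2 - 1)^2
Inverse metric: g^{rr} = (1 - r^2)^2/4, g^{θθ} = (1 - r^2)^2/(4*r^2)
R = g^{ij} R_{ij} = ((1 - r^2)^2/4)(-4/(r^2 - 1)^2) + ((1 - r^2)^2/(4*r^2))(-4*r^2/(r^2 - 1)^2) = -2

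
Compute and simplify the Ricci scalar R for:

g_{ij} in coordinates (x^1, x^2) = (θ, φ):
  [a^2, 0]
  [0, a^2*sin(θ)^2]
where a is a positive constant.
Non-zero Christoffel symbols (Γ^k_{ij} = Γ^k_{ji}):
Γ^θ_{φ φ} = -sin(2*θ)/2
Γ^φ_{θ φ} = 1/tan(θ)
Ricci tensor (R_{ij} = R^k_{ikj}): R_{θθ} = 1, R_{θφ} = 0, R_{φφ} = sin(θ)^2
Inverse metric: g^{θθ} = 1/a^2, g^{φφ} = 1/(a^2*sin(θ)^2)
R = g^{ij} R_{ij} = (1/a^2)(1) + (1/(a^2*sin(θ)^2))(sin(θ)^2) = 2/a^2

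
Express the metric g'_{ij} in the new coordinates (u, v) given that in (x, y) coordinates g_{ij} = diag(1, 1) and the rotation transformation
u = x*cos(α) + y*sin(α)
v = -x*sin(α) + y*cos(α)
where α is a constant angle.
Invert the transformation: x = u*cos(α) - v*sin(α), y = u*sin(α) + v*cos(α)
g'_{ij} = (∂x^k/∂x'^i)(∂x^l/∂x'^j) g_{kl}; with g_{kl} = δ_{kl} this is Σ_k (∂x^k/∂x'^i)(∂x^k/∂x'^j).
Jacobian: ∂x/∂u = cos(α), ∂x/∂v = -sin(α), ∂y/∂u = sin(α), ∂y/∂v = cos(α)
g'_{uu} = (cos(α))(cos(α)) + (sin(α))(sin(α)) = 1
g'_{uv} = (cos(α))(-sin(α)) + (sin(α))(cos(α)) = 0
g'_{vv} = (-sin(α))(-sin(α)) + (cos(α))(cos(α)) = 1
g'_{ij} = diag(1, 1)
The Euclidean metric is invariant under rotations.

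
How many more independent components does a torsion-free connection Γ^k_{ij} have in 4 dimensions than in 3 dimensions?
Independent components in n dimensions: n × n(n+1)/2 = n^2(n+1)/2.
4D: 4 × 10 = 40
3D: 3 × 6 = 18
Difference = 40 - 18 = 22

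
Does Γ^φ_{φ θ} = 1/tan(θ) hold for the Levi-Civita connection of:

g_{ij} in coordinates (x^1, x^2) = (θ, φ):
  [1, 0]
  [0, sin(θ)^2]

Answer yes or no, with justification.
Γ^φ_{φ θ} = (1/2) g^{φφ} (∂_φ g_{φθ} + ∂_θ g_{φφ} - ∂_φ g_{φθ}) = (1/2)(1/sin(θ)^2)((0) + (sin(2*θ)) - (0)) = 1/tan(θ)
This equals the proposed value 1/tan(θ).
Yes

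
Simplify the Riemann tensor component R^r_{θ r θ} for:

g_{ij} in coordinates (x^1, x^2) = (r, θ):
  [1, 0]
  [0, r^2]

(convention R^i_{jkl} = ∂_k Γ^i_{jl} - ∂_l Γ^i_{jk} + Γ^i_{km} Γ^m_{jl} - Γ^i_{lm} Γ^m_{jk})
Non-zero Christoffel symbols (Γ^k_{ij} = Γ^k_{ji}):
Γ^r_{θ θ} = -r
Γ^θ_{r θ} = 1/r
R^r_{θ r θ} = ∂_r Γ^r_{θ θ} - ∂_θ Γ^r_{θ r} + Γ^r_{r m} Γ^m_{θ θ} - Γ^r_{θ m} Γ^m_{θ r}
  = (-1) - (0) + (0) - (-1) = 0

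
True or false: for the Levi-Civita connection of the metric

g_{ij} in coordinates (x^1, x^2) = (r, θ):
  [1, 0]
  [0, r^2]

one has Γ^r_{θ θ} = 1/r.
Γ^r_{θ θ} = (1/2) g^{rr} (∂_θ g_{rθ} + ∂_θ g_{rθ} - ∂_r g_{θθ}) = (1/2)(1)((0) + (0) - (2*r)) = -r
This differs from the proposed value 1/r.
False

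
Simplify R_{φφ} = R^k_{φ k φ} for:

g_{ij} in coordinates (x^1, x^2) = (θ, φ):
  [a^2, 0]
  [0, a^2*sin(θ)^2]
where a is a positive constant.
Non-zero Christoffel symbols (Γ^k_{ij} = Γ^k_{ji}):
Γ^θ_{φ φ} = -sin(2*θ)/2
Γ^φ_{θ φ} = 1/tan(θ)
R^θ_{φ θ φ} = ∂_θ Γ^θ_{φ φ} - ∂_φ Γ^θ_{φ θ} + Γ^θ_{θ m} Γ^m_{φ φ} - Γ^θ_{φ m} Γ^m_{φ θ}
  = (-cos(2*θ)) - (0) + (0) - (-cos(θ)^2) = sin(θ)^2
R^φ_{φ φ φ} = 0 (a repeated index in an antisymmetric pair)
R_{φφ} = R^θ_{φ θ φ} + R^φ_{φ φ φ} = (sin(θ)^2) + (0) = sin(θ)^2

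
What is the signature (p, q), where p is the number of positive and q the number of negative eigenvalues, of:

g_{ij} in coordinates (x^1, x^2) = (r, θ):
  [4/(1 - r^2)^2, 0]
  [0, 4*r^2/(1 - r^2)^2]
The metric is diagonal, so its eigenvalues are the diagonal entries: 4/(1 - r^2)^2, 4*r^2/(1 - r^2)^2 (at a generic point, where coordinate-dependent entries are positive).
2 positive, 0 negative.
(2, 0) - Riemannian (positive definite)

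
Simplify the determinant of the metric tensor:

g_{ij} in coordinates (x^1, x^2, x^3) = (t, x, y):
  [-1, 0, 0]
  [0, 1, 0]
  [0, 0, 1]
Diagonal metric: det(g) = g_{11}·g_{22}·g_{33}
= (-1)·(1)·(1)
det(g) = -1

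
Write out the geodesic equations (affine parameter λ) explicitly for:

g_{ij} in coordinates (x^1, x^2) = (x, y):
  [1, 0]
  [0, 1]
Geodesic equation: d^2x^k/dλ^2 + Γ^k_{ij} (dx^i/dλ)(dx^j/dλ) = 0.
All Christoffel symbols vanish, so the geodesics are straight lines:
d^2x/dλ^2 = 0
d^2y/dλ^2 = 0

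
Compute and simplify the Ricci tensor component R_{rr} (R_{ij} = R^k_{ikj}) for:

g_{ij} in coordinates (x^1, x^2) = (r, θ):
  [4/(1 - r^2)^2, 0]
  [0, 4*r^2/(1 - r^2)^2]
Non-zero Christoffel symbols (Γ^k_{ij} = Γ^k_{ji}):
Γ^r_{r r} = 2*r/(1 - r^2)
Γ^r_{θ θ} = (r^3 + r)/(r^2 - 1)
Γ^θ_{r θ} = (-r^2 - 1)/(r^3 - r)
R^r_{r r r} = 0 (a repeated index in an antisymmetric pair)
R^θ_{r θ r} = ∂_θ Γ^θ_{r r} - ∂_r Γ^θ_{r θ} + Γ^θ_{θ m} Γ^m_{r r} - Γ^θ_{r m} Γ^m_{r θ}
  = (0) - ((r^4 + 4*r^2 - 1)/(r^3 - r)^2) + (2*(r^2 + 1)/(r^2 - 1)^2) - ((r^2 + 1)^2/(r^3 - r)^2) = -4/(r^2 - 1)^2
R_{rr} = R^r_{r r r} + R^θ_{r θ r} = (0) + (-4/(r^2 - 1)^2) = -4/(r^2 - 1)^2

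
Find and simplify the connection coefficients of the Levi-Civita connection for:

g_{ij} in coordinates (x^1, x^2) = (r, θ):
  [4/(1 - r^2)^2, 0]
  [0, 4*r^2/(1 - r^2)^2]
Using Γ^k_{ij} = (1/2) g^{km} (∂_i g_{mj} + ∂_j g_{mi} - ∂_m g_{ij}); the metric is diagonal, so only the m = k term contributes.
Non-zero symbols (using the symmetry Γ^k_{ij} = Γ^k_{ji}):
Γ^r_{r r} = (1/2) g^{rr} (∂_r g_{rr} + ∂_r g_{rr} - ∂_r g_{rr}) = (1/2)((1 - r^2)^2/4)((16*r/(1 - r^2)^3) + (16*r/(1 - r^2)^3) - (16*r/(1 - r^2)^3)) = 2*r/(1 - r^2)
Γ^r_{θ θ} = (1/2) g^{rr} (∂_θ g_{rθ} + ∂_θ g_{rθ} - ∂_r g_{θθ}) = (1/2)((1 - r^2)^2/4)((0) + (0) - (-8*(r^3 + r)/(r^2 - 1)^3)) = (r^3 + r)/(r^2 - 1)
Γ^θ_{r θ} = (1/2) g^{θθ} (∂_r g_{θθ} + ∂_θ g_{θr} - ∂_θ g_{rθ}) = (1/2)((1 - r^2)^2/(4*r^2))((-8*(r^3 + r)/(r^2 - 1)^3) + (0) - (0)) = (-r^2 - 1)/(r^3 - r)
All other Christoffel symbols are zero.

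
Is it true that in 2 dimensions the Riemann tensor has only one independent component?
The number of independent components is n^2(n^2-1)/12 = 4·3/12 = 1 for n = 2 (e.g. R_{1212}).
Yes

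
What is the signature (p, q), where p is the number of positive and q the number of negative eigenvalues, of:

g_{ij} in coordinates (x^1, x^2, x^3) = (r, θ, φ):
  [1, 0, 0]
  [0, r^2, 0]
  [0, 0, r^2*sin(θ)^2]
The metric is diagonal, so its eigenvalues are the diagonal entries: 1, r^2, r^2*sin(θ)^2 (at a generic point, where coordinate-dependent entries are positive).
3 positive, 0 negative.
(3, 0) - Riemannian (positive definite)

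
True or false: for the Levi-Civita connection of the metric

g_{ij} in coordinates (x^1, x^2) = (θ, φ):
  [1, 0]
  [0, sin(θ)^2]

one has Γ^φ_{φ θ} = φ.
Γ^φ_{φ θ} = (1/2) g^{φφ} (∂_φ g_{φθ} + ∂_θ g_{φφ} - ∂_φ g_{φθ}) = (1/2)(1/sin(θ)^2)((0) + (sin(2*θ)) - (0)) = 1/tan(θ)
This differs from the proposed value φ.
False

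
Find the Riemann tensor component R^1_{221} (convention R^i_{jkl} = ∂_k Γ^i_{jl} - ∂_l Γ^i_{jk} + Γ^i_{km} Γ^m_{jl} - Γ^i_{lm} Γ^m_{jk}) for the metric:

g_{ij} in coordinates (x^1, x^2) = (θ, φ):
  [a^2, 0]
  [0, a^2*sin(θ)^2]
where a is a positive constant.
Non-zero Christoffel symbols (Γ^k_{ij} = Γ^k_{ji}):
Γ^θ_{φ φ} = -sin(2*θ)/2
Γ^φ_{θ φ} = 1/tan(θ)
R^θ_{φ φ θ} = ∂_φ Γ^θ_{φ θ} - ∂_θ Γ^θ_{φ φ} + Γ^θ_{φ m} Γ^m_{φ θ} - Γ^θ_{θ m} Γ^m_{φ φ}
  = (0) - (-cos(2*θ)) + (-cos(θ)^2) - (0) = -sin(θ)^2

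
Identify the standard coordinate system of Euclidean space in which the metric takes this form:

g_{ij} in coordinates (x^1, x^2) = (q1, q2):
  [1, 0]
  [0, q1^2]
The line element ds^2 = dq1^2 + q1^2 dq2^2 is dr^2 + r^2 dθ^2 with q1 = r, q2 = θ.
polar coordinates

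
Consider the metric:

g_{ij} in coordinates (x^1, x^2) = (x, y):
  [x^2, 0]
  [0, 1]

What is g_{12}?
With x^1 = x, x^2 = y, g_{12} = g_{xy} is the row-1, column-2 entry of the matrix.
g_{12} = 0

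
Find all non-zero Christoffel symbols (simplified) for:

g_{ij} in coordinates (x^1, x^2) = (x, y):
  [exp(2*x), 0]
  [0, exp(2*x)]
Using Γ^k_{ij} = (1/2) g^{km} (∂_i g_{mj} + ∂_j g_{mi} - ∂_m g_{ij}); the metric is diagonal, so only the m = k term contributes.
Non-zero symbols (using the symmetry Γ^k_{ij} = Γ^k_{ji}):
Γ^x_{x x} = (1/2) g^{xx} (∂_x g_{xx} + ∂_x g_{xx} - ∂_x g_{xx}) = (1/2)(exp(-2*x))((2*exp(2*x)) + (2*exp(2*x)) - (2*exp(2*x))) = 1
Γ^x_{y y} = (1/2) g^{xx} (∂_y g_{xy} + ∂_y g_{xy} - ∂_x g_{yy}) = (1/2)(exp(-2*x))((0) + (0) - (2*exp(2*x))) = -1
Γ^y_{x y} = (1/2) g^{yy} (∂_x g_{yy} + ∂_y g_{yx} - ∂_y g_{xy}) = (1/2)(exp(-2*x))((2*exp(2*x)) + (0) - (0)) = 1
All other Christoffel symbols are zero.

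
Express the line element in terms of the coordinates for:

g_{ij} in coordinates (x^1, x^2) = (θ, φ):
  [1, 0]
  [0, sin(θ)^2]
ds^2 = g_{ij} dx^i dx^j; only the non-zero components contribute.
ds^2 = dθ^2 + sin(θ)^2 dφ^2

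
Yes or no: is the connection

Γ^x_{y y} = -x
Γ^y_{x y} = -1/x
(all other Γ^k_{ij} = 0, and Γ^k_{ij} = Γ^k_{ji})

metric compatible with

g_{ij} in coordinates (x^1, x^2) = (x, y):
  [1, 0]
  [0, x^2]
Using ∇_k g_{ij} = ∂_k g_{ij} - Γ^m_{ki} g_{mj} - Γ^m_{kj} g_{im}:
∇_x g_{yy} = (2*x) - (-x) - (-x) = 4*x ≠ 0
So the connection is not metric compatible (it is not the Levi-Civita connection).
No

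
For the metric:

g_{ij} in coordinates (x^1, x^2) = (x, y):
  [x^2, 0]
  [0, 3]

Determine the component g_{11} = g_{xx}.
With x^1 = x, x^2 = y, g_{11} = g_{xx} is the row-1, column-1 entry of the matrix.
g_{11} = x^2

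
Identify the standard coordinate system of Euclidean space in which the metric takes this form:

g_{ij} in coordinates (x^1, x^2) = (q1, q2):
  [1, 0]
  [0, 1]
All components are constant and the metric is the identity, i.e. orthonormal rectilinear coordinates.
Cartesian (2D) coordinates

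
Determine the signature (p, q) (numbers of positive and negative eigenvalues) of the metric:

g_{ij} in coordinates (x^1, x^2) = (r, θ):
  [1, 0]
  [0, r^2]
The metric is diagonal, so its eigenvalues are the diagonal entries: 1, r^2 (at a generic point, where coordinate-dependent entries are positive).
2 positive, 0 negative.
(2, 0) - Riemannian (positive definite)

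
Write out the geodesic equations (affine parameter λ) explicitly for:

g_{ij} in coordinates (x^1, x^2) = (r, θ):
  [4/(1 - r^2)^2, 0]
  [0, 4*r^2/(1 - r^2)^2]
Geodesic equation: d^2x^k/dλ^2 + Γ^k_{ij} (dx^i/dλ)(dx^j/dλ) = 0.
Non-zero Christoffel symbols:
Γ^r_{r r} = 2*r/(1 - r^2)
Γ^r_{θ θ} = (r^3 + r)/(r^2 - 1)
Γ^θ_{r θ} = (-r^2 - 1)/(r^3 - r)
Substituting (the symmetric pair Γ^k_{ij}, Γ^k_{ji} combines into a factor 2):
d^2r/dλ^2 + (2*r/(1 - r^2)) (dr/dλ)^2 + ((r^3 + r)/(r^2 - 1)) (dθ/dλ)^2 = 0
d^2θ/dλ^2 + ((-2*r^2 - 2)/(r^3 - r)) (dr/dλ)(dθ/dλ) = 0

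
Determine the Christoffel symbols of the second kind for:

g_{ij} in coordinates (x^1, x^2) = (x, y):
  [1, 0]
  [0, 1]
Using Γ^k_{ij} = (1/2) g^{km} (∂_i g_{mj} + ∂_j g_{mi} - ∂_m g_{ij}); the metric is diagonal, so only the m = k term contributes.
Every metric component is constant, so all ∂_m g_{ij} = 0 and every Christoffel symbol vanishes.
All Christoffel symbols are zero.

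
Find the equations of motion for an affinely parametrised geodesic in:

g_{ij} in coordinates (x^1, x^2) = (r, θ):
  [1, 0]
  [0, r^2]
Geodesic equation: d^2x^k/dλ^2 + Γ^k_{ij} (dx^i/dλ)(dx^j/dλ) = 0.
Non-zero Christoffel symbols:
Γ^r_{θ θ} = -r
Γ^θ_{r θ} = 1/r
Substituting (the symmetric pair Γ^k_{ij}, Γ^k_{ji} combines into a factor 2):
d^2r/dλ^2 - r (dθ/dλ)^2 = 0
d^2θ/dλ^2 + (2/r) (dr/dλ)(dθ/dλ) = 0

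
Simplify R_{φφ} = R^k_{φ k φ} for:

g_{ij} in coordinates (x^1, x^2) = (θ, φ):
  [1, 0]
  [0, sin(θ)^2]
Non-zero Christoffel symbols (Γ^k_{ij} = Γ^k_{ji}):
Γ^θ_{φ φ} = -sin(2*θ)/2
Γ^φ_{θ φ} = 1/tan(θ)
R^θ_{φ θ φ} = ∂_θ Γ^θ_{φ φ} - ∂_φ Γ^θ_{φ θ} + Γ^θ_{θ m} Γ^m_{φ φ} - Γ^θ_{φ m} Γ^m_{φ θ}
  = (-cos(2*θ)) - (0) + (0) - (-cos(θ)^2) = sin(θ)^2
R^φ_{φ φ φ} = 0 (a repeated index in an antisymmetric pair)
R_{φφ} = R^θ_{φ θ φ} + R^φ_{φ φ φ} = (sin(θ)^2) + (0) = sin(θ)^2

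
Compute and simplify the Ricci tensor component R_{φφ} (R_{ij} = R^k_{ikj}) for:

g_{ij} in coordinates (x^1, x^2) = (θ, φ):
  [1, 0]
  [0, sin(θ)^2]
Non-zero Christoffel symbols (Γ^k_{ij} = Γ^k_{ji}):
Γ^θ_{φ φ} = -sin(2*θ)/2
Γ^φ_{θ φ} = 1/tan(θ)
R^θ_{φ θ φ} = ∂_θ Γ^θ_{φ φ} - ∂_φ Γ^θ_{φ θ} + Γ^θ_{θ m} Γ^m_{φ φ} - Γ^θ_{φ m} Γ^m_{φ θ}
  = (-cos(2*θ)) - (0) + (0) - (-cos(θ)^2) = sin(θ)^2
R^φ_{φ φ φ} = 0 (a repeated index in an antisymmetric pair)
R_{φφ} = R^θ_{φ θ φ} + R^φ_{φ φ φ} = (sin(θ)^2) + (0) = sin(θ)^2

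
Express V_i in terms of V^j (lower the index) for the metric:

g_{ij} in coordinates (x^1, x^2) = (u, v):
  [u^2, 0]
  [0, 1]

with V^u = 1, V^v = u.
V_i = g_{ij} V^j:
V_u = (u^2)(1) + (0)(u) = u^2
V_v = (0)(1) + (1)(u) = u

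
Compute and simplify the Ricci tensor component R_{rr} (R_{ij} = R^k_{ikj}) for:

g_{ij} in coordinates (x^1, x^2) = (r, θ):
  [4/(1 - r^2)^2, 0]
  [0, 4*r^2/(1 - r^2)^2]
Non-zero Christoffel symbols (Γ^k_{ij} = Γ^k_{ji}):
Γ^r_{r r} = 2*r/(1 - r^2)
Γ^r_{θ θ} = (r^3 + r)/(r^2 - 1)
Γ^θ_{r θ} = (-r^2 - 1)/(r^3 - r)
R^r_{r r r} = 0 (a repeated index in an antisymmetric pair)
R^θ_{r θ r} = ∂_θ Γ^θ_{r r} - ∂_r Γ^θ_{r θ} + Γ^θ_{θ m} Γ^m_{r r} - Γ^θ_{r m} Γ^m_{r θ}
  = (0) - ((r^4 + 4*r^2 - 1)/(r^3 - r)^2) + (2*(r^2 + 1)/(r^2 - 1)^2) - ((r^2 + 1)^2/(r^3 - r)^2) = -4/(r^2 - 1)^2
R_{rr} = R^r_{r r r} + R^θ_{r θ r} = (0) + (-4/(r^2 - 1)^2) = -4/(r^2 - 1)^2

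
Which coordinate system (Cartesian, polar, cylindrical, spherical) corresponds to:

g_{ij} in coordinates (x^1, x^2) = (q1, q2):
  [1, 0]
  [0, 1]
All components are constant and the metric is the identity, i.e. orthonormal rectilinear coordinates.
Cartesian (2D) coordinates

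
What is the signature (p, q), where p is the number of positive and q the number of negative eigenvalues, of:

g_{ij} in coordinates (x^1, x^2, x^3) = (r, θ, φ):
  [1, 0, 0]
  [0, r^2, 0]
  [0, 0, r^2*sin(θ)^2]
The metric is diagonal, so its eigenvalues are the diagonal entries: 1, r^2, r^2*sin(θ)^2 (at a generic point, where coordinate-dependent entries are positive).
3 positive, 0 negative.
(3, 0) - Riemannian (positive definite)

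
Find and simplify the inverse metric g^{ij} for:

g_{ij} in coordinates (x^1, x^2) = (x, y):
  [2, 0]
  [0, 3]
The metric is diagonal, so g^{ij} is diagonal with entries 1/g_{ii}: diag(1/2, 1/3).
g^{ij}:
  [1/2, 0]
  [0, 1/3]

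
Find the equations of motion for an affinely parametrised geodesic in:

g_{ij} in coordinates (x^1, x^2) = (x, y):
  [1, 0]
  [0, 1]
Geodesic equation: d^2x^k/dλ^2 + Γ^k_{ij} (dx^i/dλ)(dx^j/dλ) = 0.
All Christoffel symbols vanish, so the geodesics are straight lines:
d^2x/dλ^2 = 0
d^2y/dλ^2 = 0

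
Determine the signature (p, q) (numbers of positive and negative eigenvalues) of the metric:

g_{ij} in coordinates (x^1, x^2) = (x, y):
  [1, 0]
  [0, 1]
The metric is diagonal, so its eigenvalues are the diagonal entries: 1, 1 (at a generic point, where coordinate-dependent entries are positive).
2 positive, 0 negative.
(2, 0) - Riemannian (positive definite)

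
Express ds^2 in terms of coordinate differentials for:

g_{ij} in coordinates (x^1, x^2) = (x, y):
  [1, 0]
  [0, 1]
ds^2 = g_{ij} dx^i dx^j; only the non-zero components contribute.
ds^2 = dx^2 + dy^2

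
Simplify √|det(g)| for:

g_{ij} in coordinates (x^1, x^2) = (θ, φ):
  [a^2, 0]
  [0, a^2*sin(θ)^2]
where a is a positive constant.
det(g) = a^4*sin(θ)^2
√|det(g)| = a^2*sin(θ) (taking 0 < θ < π so that |sin(θ)| = sin(θ))
Volume element: dV = a^2*sin(θ) dθ dφ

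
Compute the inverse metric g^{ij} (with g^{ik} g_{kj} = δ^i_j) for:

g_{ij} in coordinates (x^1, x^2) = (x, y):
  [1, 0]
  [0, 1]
The metric is diagonal, so g^{ij} is diagonal with entries 1/g_{ii}: diag(1, 1).
g^{ij}:
  [1, 0]
  [0, 1]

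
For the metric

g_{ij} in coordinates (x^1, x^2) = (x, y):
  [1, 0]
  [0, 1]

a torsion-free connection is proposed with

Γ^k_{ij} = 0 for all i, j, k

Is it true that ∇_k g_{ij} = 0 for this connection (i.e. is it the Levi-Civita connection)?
Using ∇_k g_{ij} = ∂_k g_{ij} - Γ^m_{ki} g_{mj} - Γ^m_{kj} g_{im}:
e.g. ∇_y g_{yy} = (0) - (0) - (0) = 0
Every component ∇_k g_{ij} vanishes: the connection is metric compatible.
Yes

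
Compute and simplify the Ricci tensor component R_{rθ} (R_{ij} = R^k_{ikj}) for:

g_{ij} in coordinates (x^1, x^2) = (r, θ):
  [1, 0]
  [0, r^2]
Non-zero Christoffel symbols (Γ^k_{ij} = Γ^k_{ji}):
Γ^r_{θ θ} = -r
Γ^θ_{r θ} = 1/r
R^r_{r r θ} = 0 (a repeated index in an antisymmetric pair)
R^θ_{r θ θ} = 0 (a repeated index in an antisymmetric pair)
R_{rθ} = R^r_{r r θ} + R^θ_{r θ θ} = (0) + (0) = 0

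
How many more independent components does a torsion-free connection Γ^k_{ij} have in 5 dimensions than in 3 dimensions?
Independent components in n dimensions: n × n(n+1)/2 = n^2(n+1)/2.
5D: 5 × 15 = 75
3D: 3 × 6 = 18
Difference = 75 - 18 = 57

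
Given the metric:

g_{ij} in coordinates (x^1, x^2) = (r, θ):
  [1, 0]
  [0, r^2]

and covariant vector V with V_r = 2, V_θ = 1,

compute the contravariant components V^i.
Inverse metric (diagonal): g^{rr} = 1, g^{θθ} = 1/r^2
V^i = g^{ij} V_j:
V^r = (1)(2) + (0)(1) = 2
V^θ = (0)(2) + (1/r^2)(1) = 1/r^2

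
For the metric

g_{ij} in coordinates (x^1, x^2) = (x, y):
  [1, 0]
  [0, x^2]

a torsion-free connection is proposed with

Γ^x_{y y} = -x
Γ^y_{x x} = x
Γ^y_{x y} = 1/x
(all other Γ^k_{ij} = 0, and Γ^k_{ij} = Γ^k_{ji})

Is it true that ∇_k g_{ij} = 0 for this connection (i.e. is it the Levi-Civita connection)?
Using ∇_k g_{ij} = ∂_k g_{ij} - Γ^m_{ki} g_{mj} - Γ^m_{kj} g_{im}:
∇_x g_{xy} = (0) - (x^3) - (0) = -x^3 ≠ 0
So the connection is not metric compatible (it is not the Levi-Civita connection).
No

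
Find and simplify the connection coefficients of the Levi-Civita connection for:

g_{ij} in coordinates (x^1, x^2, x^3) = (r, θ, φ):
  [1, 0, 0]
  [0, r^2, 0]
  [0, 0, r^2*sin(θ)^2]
Using Γ^k_{ij} = (1/2) g^{km} (∂_i g_{mj} + ∂_j g_{mi} - ∂_m g_{ij}); the metric is diagonal, so only the m = k term contributes.
Non-zero symbols (using the symmetry Γ^k_{ij} = Γ^k_{ji}):
Γ^r_{θ θ} = (1/2) g^{rr} (∂_θ g_{rθ} + ∂_θ g_{rθ} - ∂_r g_{θθ}) = (1/2)(1)((0) + (0) - (2*r)) = -r
Γ^r_{φ φ} = (1/2) g^{rr} (∂_φ g_{rφ} + ∂_φ g_{rφ} - ∂_r g_{φφ}) = (1/2)(1)((0) + (0) - (2*r*sin(θ)^2)) = -r*sin(θ)^2
Γ^θ_{r θ} = (1/2) g^{θθ} (∂_r g_{θθ} + ∂_θ g_{θr} - ∂_θ g_{rθ}) = (1/2)(1/r^2)((2*r) + (0) - (0)) = 1/r
Γ^θ_{φ φ} = (1/2) g^{θθ} (∂_φ g_{θφ} + ∂_φ g_{θφ} - ∂_θ g_{φφ}) = (1/2)(1/r^2)((0) + (0) - (r^2*sin(2*θ))) = -sin(2*θ)/2
Γ^φ_{r φ} = (1/2) g^{φφ} (∂_r g_{φφ} + ∂_φ g_{φr} - ∂_φ g_{rφ}) = (1/2)(1/(r^2*sin(θ)^2))((2*r*sin(θ)^2) + (0) - (0)) = 1/r
Γ^φ_{θ φ} = (1/2) g^{φφ} (∂_θ g_{φφ} + ∂_φ g_{φθ} - ∂_φ g_{θφ}) = (1/2)(1/(r^2*sin(θ)^2))((r^2*sin(2*θ)) + (0) - (0)) = 1/tan(θ)
All other Christoffel symbols are zero.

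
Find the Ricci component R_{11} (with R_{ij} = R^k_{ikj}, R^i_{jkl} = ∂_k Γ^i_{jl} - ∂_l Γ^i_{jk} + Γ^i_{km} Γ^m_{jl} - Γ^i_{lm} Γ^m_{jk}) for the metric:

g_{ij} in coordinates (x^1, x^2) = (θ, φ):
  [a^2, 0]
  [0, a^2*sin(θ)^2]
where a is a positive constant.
Non-zero Christoffel symbols (Γ^k_{ij} = Γ^k_{ji}):
Γ^θ_{φ φ} = -sin(2*θ)/2
Γ^φ_{θ φ} = 1/tan(θ)
R^θ_{θ θ θ} = 0 (a repeated index in an antisymmetric pair)
R^φ_{θ φ θ} = ∂_φ Γ^φ_{θ θ} - ∂_θ Γ^φ_{θ φ} + Γ^φ_{φ m} Γ^m_{θ θ} - Γ^φ_{θ m} Γ^m_{θ φ}
  = (0) - (-1/sin(θ)^2) + (0) - (1/tan(θ)^2) = 1
R_{θθ} = R^θ_{θ θ θ} + R^φ_{θ φ θ} = (0) + (1) = 1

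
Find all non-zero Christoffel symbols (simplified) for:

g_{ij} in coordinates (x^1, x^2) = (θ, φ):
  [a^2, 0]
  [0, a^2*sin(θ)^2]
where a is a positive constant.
Using Γ^k_{ij} = (1/2) g^{km} (∂_i g_{mj} + ∂_j g_{mi} - ∂_m g_{ij}); the metric is diagonal, so only the m = k term contributes.
Non-zero symbols (using the symmetry Γ^k_{ij} = Γ^k_{ji}):
Γ^θ_{φ φ} = (1/2) g^{θθ} (∂_φ g_{θφ} + ∂_φ g_{θφ} - ∂_θ g_{φφ}) = (1/2)(1/a^2)((0) + (0) - (a^2*sin(2*θ))) = -sin(2*θ)/2
Γ^φ_{θ φ} = (1/2) g^{φφ} (∂_θ g_{φφ} + ∂_φ g_{φθ} - ∂_φ g_{θφ}) = (1/2)(1/(a^2*sin(θ)^2))((a^2*sin(2*θ)) + (0) - (0)) = 1/tan(θ)
All other Christoffel symbols are zero.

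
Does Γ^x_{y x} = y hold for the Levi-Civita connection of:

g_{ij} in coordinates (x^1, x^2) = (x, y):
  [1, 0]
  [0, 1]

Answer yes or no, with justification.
Γ^x_{y x} = (1/2) g^{xx} (∂_y g_{xx} + ∂_x g_{xy} - ∂_x g_{yx}) = (1/2)(1)((0) + (0) - (0)) = 0
This differs from the proposed value y.
No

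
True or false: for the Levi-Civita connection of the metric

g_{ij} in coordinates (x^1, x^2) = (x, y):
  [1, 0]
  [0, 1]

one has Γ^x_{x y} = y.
Γ^x_{x y} = (1/2) g^{xx} (∂_x g_{xy} + ∂_y g_{xx} - ∂_x g_{xy}) = (1/2)(1)((0) + (0) - (0)) = 0
This differs from the proposed value y.
False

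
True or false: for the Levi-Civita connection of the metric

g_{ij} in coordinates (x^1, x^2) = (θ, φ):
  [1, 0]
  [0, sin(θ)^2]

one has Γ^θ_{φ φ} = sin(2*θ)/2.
Γ^θ_{φ φ} = (1/2) g^{θθ} (∂_φ g_{θφ} + ∂_φ g_{θφ} - ∂_θ g_{φφ}) = (1/2)(1)((0) + (0) - (sin(2*θ))) = -sin(2*θ)/2
This differs from the proposed value sin(2*θ)/2.
False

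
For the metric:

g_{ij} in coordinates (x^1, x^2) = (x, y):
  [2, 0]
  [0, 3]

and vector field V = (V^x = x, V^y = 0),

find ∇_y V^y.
All Christoffel symbols are zero.
∇_y V^y = ∂_y V^y + Γ^y_{y j} V^j
  = (0) + (0)(x) + (0)(0)
  = 0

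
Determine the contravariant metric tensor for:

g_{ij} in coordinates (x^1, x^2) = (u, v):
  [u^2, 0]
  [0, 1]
The metric is diagonal, so g^{ij} is diagonal with entries 1/g_{ii}: diag(1/(u^2), 1).
g^{ij}:
  [1/u^2, 0]
  [0, 1]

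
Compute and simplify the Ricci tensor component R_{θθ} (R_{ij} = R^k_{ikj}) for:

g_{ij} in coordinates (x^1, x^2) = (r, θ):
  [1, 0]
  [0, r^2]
Non-zero Christoffel symbols (Γ^k_{ij} = Γ^k_{ji}):
Γ^r_{θ θ} = -r
Γ^θ_{r θ} = 1/r
R^r_{θ r θ} = ∂_r Γ^r_{θ θ} - ∂_θ Γ^r_{θ r} + Γ^r_{r m} Γ^m_{θ θ} - Γ^r_{θ m} Γ^m_{θ r}
  = (-1) - (0) + (0) - (-1) = 0
R^θ_{θ θ θ} = 0 (a repeated index in an antisymmetric pair)
R_{θθ} = R^r_{θ r θ} + R^θ_{θ θ θ} = (0) + (0) = 0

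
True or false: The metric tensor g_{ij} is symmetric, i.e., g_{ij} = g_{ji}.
By definition the metric is a symmetric bilinear form, g_{ij} = g_{ji}.
True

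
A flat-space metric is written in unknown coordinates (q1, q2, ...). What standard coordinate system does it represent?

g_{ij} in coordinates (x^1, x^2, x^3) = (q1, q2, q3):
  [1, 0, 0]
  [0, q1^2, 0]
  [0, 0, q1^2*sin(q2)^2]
The line element ds^2 = dq1^2 + q1^2 dq2^2 + q1^2 sin(q2)^2 dq3^2 is dr^2 + r^2 dθ^2 + r^2 sin(θ)^2 dφ^2 with q1 = r, q2 = θ, q3 = φ.
spherical coordinates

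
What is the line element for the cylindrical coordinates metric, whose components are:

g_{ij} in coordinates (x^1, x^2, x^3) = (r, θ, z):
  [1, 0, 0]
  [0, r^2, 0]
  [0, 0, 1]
ds^2 = g_{ij} dx^i dx^j; only the non-zero components contribute.
ds^2 = dr^2 + r^2 dθ^2 + dz^2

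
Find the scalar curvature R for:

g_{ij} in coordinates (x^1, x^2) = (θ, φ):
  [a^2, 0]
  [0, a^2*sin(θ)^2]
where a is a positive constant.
Non-zero Christoffel symbols (Γ^k_{ij} = Γ^k_{ji}):
Γ^θ_{φ φ} = -sin(2*θ)/2
Γ^φ_{θ φ} = 1/tan(θ)
Ricci tensor (R_{ij} = R^k_{ikj}): R_{θθ} = 1, R_{θφ} = 0, R_{φφ} = sin(θ)^2
Inverse metric: g^{θθ} = 1/a^2, g^{φφ} = 1/(a^2*sin(θ)^2)
R = g^{ij} R_{ij} = (1/a^2)(1) + (1/(a^2*sin(θ)^2))(sin(θ)^2) = 2/a^2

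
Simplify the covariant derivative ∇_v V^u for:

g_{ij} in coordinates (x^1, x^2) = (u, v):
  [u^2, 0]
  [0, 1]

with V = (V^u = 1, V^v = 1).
Non-zero Christoffel symbols:
Γ^u_{u u} = 1/u
∇_v V^u = ∂_v V^u + Γ^u_{v j} V^j
  = (0) + (0)(1) + (0)(1)
  = 0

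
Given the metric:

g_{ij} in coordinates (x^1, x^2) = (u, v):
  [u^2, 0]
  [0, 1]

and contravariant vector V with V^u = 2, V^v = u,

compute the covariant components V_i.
V_i = g_{ij} V^j:
V_u = (u^2)(2) + (0)(u) = 2*u^2
V_v = (0)(2) + (1)(u) = u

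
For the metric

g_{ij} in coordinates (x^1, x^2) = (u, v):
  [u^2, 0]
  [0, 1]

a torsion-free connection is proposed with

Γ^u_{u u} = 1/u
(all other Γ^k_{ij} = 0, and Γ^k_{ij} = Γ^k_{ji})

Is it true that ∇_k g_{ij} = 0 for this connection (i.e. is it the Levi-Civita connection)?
Using ∇_k g_{ij} = ∂_k g_{ij} - Γ^m_{ki} g_{mj} - Γ^m_{kj} g_{im}:
e.g. ∇_u g_{uu} = (2*u) - (u) - (u) = 0
Every component ∇_k g_{ij} vanishes: the connection is metric compatible.
Yes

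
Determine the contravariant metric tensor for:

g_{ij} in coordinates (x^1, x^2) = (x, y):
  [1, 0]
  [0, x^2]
The metric is diagonal, so g^{ij} is diagonal with entries 1/g_{ii}: diag(1, 1/(x^2)).
g^{ij}:
  [1, 0]
  [0, 1/x^2]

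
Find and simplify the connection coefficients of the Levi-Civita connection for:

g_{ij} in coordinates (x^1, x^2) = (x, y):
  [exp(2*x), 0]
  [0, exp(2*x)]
Using Γ^k_{ij} = (1/2) g^{km} (∂_i g_{mj} + ∂_j g_{mi} - ∂_m g_{ij}); the metric is diagonal, so only the m = k term contributes.
Non-zero symbols (using the symmetry Γ^k_{ij} = Γ^k_{ji}):
Γ^x_{x x} = (1/2) g^{xx} (∂_x g_{xx} + ∂_x g_{xx} - ∂_x g_{xx}) = (1/2)(exp(-2*x))((2*exp(2*x)) + (2*exp(2*x)) - (2*exp(2*x))) = 1
Γ^x_{y y} = (1/2) g^{xx} (∂_y g_{xy} + ∂_y g_{xy} - ∂_x g_{yy}) = (1/2)(exp(-2*x))((0) + (0) - (2*exp(2*x))) = -1
Γ^y_{x y} = (1/2) g^{yy} (∂_x g_{yy} + ∂_y g_{yx} - ∂_y g_{xy}) = (1/2)(exp(-2*x))((2*exp(2*x)) + (0) - (0)) = 1
All other Christoffel symbols are zero.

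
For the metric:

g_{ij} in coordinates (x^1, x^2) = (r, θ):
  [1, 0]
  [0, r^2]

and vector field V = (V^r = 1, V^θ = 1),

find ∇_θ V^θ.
Non-zero Christoffel symbols:
Γ^r_{θ θ} = -r
Γ^θ_{r θ} = 1/r
∇_θ V^θ = ∂_θ V^θ + Γ^θ_{θ j} V^j
  = (0) + (1/r)(1) + (0)(1)
  = 1/r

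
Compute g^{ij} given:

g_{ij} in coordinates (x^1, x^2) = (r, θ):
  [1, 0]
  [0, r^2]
The metric is diagonal, so g^{ij} is diagonal with entries 1/g_{ii}: diag(1, 1/(r^2)).
g^{ij}:
  [1, 0]
  [0, 1/r^2]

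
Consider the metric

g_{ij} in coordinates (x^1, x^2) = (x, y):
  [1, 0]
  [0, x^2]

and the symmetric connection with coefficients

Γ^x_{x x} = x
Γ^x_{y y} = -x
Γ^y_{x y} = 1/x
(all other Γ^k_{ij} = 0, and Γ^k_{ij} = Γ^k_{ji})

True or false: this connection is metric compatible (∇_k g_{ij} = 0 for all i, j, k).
Using ∇_k g_{ij} = ∂_k g_{ij} - Γ^m_{ki} g_{mj} - Γ^m_{kj} g_{im}:
∇_x g_{xx} = (0) - (x) - (x) = -2*x ≠ 0
So the connection is not metric compatible (it is not the Levi-Civita connection).
False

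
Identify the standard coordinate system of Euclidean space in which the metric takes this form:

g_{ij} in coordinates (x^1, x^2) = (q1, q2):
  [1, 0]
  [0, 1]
All components are constant and the metric is the identity, i.e. orthonormal rectilinear coordinates.
Cartesian (2D) coordinates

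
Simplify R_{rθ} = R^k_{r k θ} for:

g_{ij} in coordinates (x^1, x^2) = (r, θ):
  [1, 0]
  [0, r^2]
Non-zero Christoffel symbols (Γ^k_{ij} = Γ^k_{ji}):
Γ^r_{θ θ} = -r
Γ^θ_{r θ} = 1/r
R^r_{r r θ} = 0 (a repeated index in an antisymmetric pair)
R^θ_{r θ θ} = 0 (a repeated index in an antisymmetric pair)
R_{rθ} = R^r_{r r θ} + R^θ_{r θ θ} = (0) + (0) = 0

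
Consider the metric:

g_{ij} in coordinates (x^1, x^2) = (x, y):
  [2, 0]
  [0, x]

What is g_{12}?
With x^1 = x, x^2 = y, g_{12} = g_{xy} is the row-1, column-2 entry of the matrix.
g_{12} = 0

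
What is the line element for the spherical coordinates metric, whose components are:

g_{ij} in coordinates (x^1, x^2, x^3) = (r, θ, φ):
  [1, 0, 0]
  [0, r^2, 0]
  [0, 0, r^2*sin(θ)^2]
ds^2 = g_{ij} dx^i dx^j; only the non-zero components contribute.
ds^2 = dr^2 + r^2 dθ^2 + r^2*sin(θ)^2 dφ^2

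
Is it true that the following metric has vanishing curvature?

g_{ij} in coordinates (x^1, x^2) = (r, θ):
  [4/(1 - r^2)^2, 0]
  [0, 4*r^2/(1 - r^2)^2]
Non-zero Christoffel symbols:
Γ^r_{r r} = 2*r/(1 - r^2)
Γ^r_{θ θ} = (r^3 + r)/(r^2 - 1)
Γ^θ_{r θ} = (-r^2 - 1)/(r^3 - r)
Ricci tensor: R_{rr} = -4/(r^2 - 1)^2, R_{rθ} = 0, R_{θθ} = -4*r^2/(r^2 - 1)^2
The Ricci tensor is non-zero, so the Riemann tensor is non-zero: not flat.
No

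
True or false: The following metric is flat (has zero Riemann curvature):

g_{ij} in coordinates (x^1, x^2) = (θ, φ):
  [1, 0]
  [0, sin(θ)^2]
Non-zero Christoffel symbols:
Γ^θ_{φ φ} = -sin(2*θ)/2
Γ^φ_{θ φ} = 1/tan(θ)
Ricci tensor: R_{θθ} = 1, R_{θφ} = 0, R_{φφ} = sin(θ)^2
The Ricci tensor is non-zero, so the Riemann tensor is non-zero: not flat.
False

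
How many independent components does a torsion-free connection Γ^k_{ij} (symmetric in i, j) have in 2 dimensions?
Γ^k_{ij} has n choices for the upper index and n(n+1)/2 independent symmetric lower index pairs.
Total = 2 × 2×3/2 = 2 × 3 = 6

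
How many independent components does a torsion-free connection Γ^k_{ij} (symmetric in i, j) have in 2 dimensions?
Γ^k_{ij} has n choices for the upper index and n(n+1)/2 independent symmetric lower index pairs.
Total = 2 × 2×3/2 = 2 × 3 = 6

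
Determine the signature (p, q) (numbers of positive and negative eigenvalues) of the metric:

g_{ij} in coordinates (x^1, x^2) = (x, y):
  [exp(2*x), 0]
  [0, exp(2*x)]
The metric is diagonal, so its eigenvalues are the diagonal entries: exp(2*x), exp(2*x) (at a generic point, where coordinate-dependent entries are positive).
2 positive, 0 negative.
(2, 0) - Riemannian (positive definite)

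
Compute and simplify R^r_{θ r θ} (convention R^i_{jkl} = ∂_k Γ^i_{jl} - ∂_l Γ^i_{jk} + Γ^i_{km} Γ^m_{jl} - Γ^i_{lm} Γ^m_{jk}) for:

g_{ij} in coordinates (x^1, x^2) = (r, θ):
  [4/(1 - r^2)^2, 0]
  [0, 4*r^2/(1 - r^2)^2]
Non-zero Christoffel symbols (Γ^k_{ij} = Γ^k_{ji}):
Γ^r_{r r} = 2*r/(1 - r^2)
Γ^r_{θ θ} = (r^3 + r)/(r^2 - 1)
Γ^θ_{r θ} = (-r^2 - 1)/(r^3 - r)
R^r_{θ r θ} = ∂_r Γ^r_{θ θ} - ∂_θ Γ^r_{θ r} + Γ^r_{r m} Γ^m_{θ θ} - Γ^r_{θ m} Γ^m_{θ r}
  = ((r^4 - 4*r^2 - 1)/(r^2 - 1)^2) - (0) + (-2*r^2*(r^2 + 1)/(r^2 - 1)^2) - (-(r^2 + 1)^2/(r^2 - 1)^2) = -4*r^2/(r^2 - 1)^2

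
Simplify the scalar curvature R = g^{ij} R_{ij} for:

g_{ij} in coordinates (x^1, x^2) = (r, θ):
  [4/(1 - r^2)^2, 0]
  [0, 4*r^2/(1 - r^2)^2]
Non-zero Christoffel symbols (Γ^k_{ij} = Γ^k_{ji}):
Γ^r_{r r} = 2*r/(1 - r^2)
Γ^r_{θ θ} = (r^3 + r)/(r^2 - 1)
Γ^θ_{r θ} = (-r^2 - 1)/(r^3 - r)
Ricci tensor (R_{ij} = R^k_{ikj}): R_{rr} = -4/(r^2 - 1)^2, R_{rθ} = 0, R_{θθ} = -4*r^2/(r^2 - 1)^2
Inverse metric: g^{rr} = (1 - r^2)^2/4, g^{θθ} = (1 - r^2)^2/(4*r^2)
R = g^{ij} R_{ij} = ((1 - r^2)^2/4)(-4/(r^2 - 1)^2) + ((1 - r^2)^2/(4*r^2))(-4*r^2/(r^2 - 1)^2) = -2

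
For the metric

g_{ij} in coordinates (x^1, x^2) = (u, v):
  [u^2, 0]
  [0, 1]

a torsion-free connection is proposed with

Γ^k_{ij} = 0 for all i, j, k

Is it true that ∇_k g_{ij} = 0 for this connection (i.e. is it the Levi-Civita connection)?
Using ∇_k g_{ij} = ∂_k g_{ij} - Γ^m_{ki} g_{mj} - Γ^m_{kj} g_{im}:
∇_u g_{uu} = (2*u) - (0) - (0) = 2*u ≠ 0
So the connection is not metric compatible (it is not the Levi-Civita connection).
No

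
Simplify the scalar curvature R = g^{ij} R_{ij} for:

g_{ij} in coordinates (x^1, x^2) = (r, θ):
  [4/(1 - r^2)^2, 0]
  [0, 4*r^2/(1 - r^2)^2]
Non-zero Christoffel symbols (Γ^k_{ij} = Γ^k_{ji}):
Γ^r_{r r} = 2*r/(1 - r^2)
Γ^r_{θ θ} = (r^3 + r)/(r^2 - 1)
Γ^θ_{r θ} = (-r^2 - 1)/(r^3 - r)
Ricci tensor (R_{ij} = R^k_{ikj}): R_{rr} = -4/(r^2 - 1)^2, R_{rθ} = 0, R_{θθ} = -4*r^2/(r^2 - 1)^2
Inverse metric: g^{rr} = (1 - r^2)^2/4, g^{θθ} = (1 - r^2)^2/(4*r^2)
R = g^{ij} R_{ij} = ((1 - r^2)^2/4)(-4/(r^2 - 1)^2) + ((1 - r^2)^2/(4*r^2))(-4*r^2/(r^2 - 1)^2) = -2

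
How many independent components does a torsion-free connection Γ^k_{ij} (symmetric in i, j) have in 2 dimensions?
Γ^k_{ij} has n choices for the upper index and n(n+1)/2 independent symmetric lower index pairs.
Total = 2 × 2×3/2 = 2 × 3 = 6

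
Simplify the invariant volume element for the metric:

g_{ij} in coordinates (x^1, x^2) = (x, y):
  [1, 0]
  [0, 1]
det(g) = 1
√|det(g)| = 1
Volume element: dV = 1 dx dy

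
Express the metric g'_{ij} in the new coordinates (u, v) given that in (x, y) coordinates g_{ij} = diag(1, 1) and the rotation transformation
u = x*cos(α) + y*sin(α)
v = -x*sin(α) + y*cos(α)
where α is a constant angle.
Invert the transformation: x = u*cos(α) - v*sin(α), y = u*sin(α) + v*cos(α)
g'_{ij} = (∂x^k/∂x'^i)(∂x^l/∂x'^j) g_{kl}; with g_{kl} = δ_{kl} this is Σ_k (∂x^k/∂x'^i)(∂x^k/∂x'^j).
Jacobian: ∂x/∂u = cos(α), ∂x/∂v = -sin(α), ∂y/∂u = sin(α), ∂y/∂v = cos(α)
g'_{uu} = (cos(α))(cos(α)) + (sin(α))(sin(α)) = 1
g'_{uv} = (cos(α))(-sin(α)) + (sin(α))(cos(α)) = 0
g'_{vv} = (-sin(α))(-sin(α)) + (cos(α))(cos(α)) = 1
g'_{ij} = diag(1, 1)
The Euclidean metric is invariant under rotations.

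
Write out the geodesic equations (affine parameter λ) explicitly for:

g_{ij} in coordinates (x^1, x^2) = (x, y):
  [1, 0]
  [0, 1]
Geodesic equation: d^2x^k/dλ^2 + Γ^k_{ij} (dx^i/dλ)(dx^j/dλ) = 0.
All Christoffel symbols vanish, so the geodesics are straight lines:
d^2x/dλ^2 = 0
d^2y/dλ^2 = 0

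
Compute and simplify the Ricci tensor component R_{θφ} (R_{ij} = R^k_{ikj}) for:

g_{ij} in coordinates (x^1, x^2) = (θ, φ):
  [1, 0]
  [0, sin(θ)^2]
Non-zero Christoffel symbols (Γ^k_{ij} = Γ^k_{ji}):
Γ^θ_{φ φ} = -sin(2*θ)/2
Γ^φ_{θ φ} = 1/tan(θ)
R^θ_{θ θ φ} = 0 (a repeated index in an antisymmetric pair)
R^φ_{θ φ φ} = 0 (a repeated index in an antisymmetric pair)
R_{θφ} = R^θ_{θ θ φ} + R^φ_{θ φ φ} = (0) + (0) = 0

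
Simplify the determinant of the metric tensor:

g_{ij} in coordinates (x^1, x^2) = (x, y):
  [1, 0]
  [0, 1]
For a 2×2 metric: det(g) = g_{11}·g_{22} - g_{12}·g_{21}
= (1)·(1) - (0)·(0)
= 1 - 0
det(g) = 1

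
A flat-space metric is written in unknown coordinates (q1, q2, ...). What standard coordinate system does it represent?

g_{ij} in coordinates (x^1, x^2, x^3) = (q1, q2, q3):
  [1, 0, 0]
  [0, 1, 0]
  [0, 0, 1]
All components are constant and the metric is the identity, i.e. orthonormal rectilinear coordinates.
Cartesian (3D) coordinates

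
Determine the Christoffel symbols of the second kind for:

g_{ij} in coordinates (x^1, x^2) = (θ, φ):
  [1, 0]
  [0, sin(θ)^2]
Using Γ^k_{ij} = (1/2) g^{km} (∂_i g_{mj} + ∂_j g_{mi} - ∂_m g_{ij}); the metric is diagonal, so only the m = k term contributes.
Non-zero symbols (using the symmetry Γ^k_{ij} = Γ^k_{ji}):
Γ^θ_{φ φ} = (1/2) g^{θθ} (∂_φ g_{θφ} + ∂_φ g_{θφ} - ∂_θ g_{φφ}) = (1/2)(1)((0) + (0) - (sin(2*θ))) = -sin(2*θ)/2
Γ^φ_{θ φ} = (1/2) g^{φφ} (∂_θ g_{φφ} + ∂_φ g_{φθ} - ∂_φ g_{θφ}) = (1/2)(1/sin(θ)^2)((sin(2*θ)) + (0) - (0)) = 1/tan(θ)
All other Christoffel symbols are zero.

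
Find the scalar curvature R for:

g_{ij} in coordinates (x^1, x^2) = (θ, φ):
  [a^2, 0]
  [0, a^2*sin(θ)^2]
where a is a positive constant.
Non-zero Christoffel symbols (Γ^k_{ij} = Γ^k_{ji}):
Γ^θ_{φ φ} = -sin(2*θ)/2
Γ^φ_{θ φ} = 1/tan(θ)
Ricci tensor (R_{ij} = R^k_{ikj}): R_{θθ} = 1, R_{θφ} = 0, R_{φφ} = sin(θ)^2
Inverse metric: g^{θθ} = 1/a^2, g^{φφ} = 1/(a^2*sin(θ)^2)
R = g^{ij} R_{ij} = (1/a^2)(1) + (1/(a^2*sin(θ)^2))(sin(θ)^2) = 2/a^2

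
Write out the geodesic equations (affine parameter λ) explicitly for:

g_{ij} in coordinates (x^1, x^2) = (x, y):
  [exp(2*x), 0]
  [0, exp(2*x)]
Geodesic equation: d^2x^k/dλ^2 + Γ^k_{ij} (dx^i/dλ)(dx^j/dλ) = 0.
Non-zero Christoffel symbols:
Γ^x_{x x} = 1
Γ^x_{y y} = -1
Γ^y_{x y} = 1
Substituting (the symmetric pair Γ^k_{ij}, Γ^k_{ji} combines into a factor 2):
d^2x/dλ^2 + (dx/dλ)^2 - (dy/dλ)^2 = 0
d^2y/dλ^2 + 2 (dx/dλ)(dy/dλ) = 0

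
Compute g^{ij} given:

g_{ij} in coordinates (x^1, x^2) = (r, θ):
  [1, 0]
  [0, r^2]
The metric is diagonal, so g^{ij} is diagonal with entries 1/g_{ii}: diag(1, 1/(r^2)).
g^{ij}:
  [1, 0]
  [0, 1/r^2]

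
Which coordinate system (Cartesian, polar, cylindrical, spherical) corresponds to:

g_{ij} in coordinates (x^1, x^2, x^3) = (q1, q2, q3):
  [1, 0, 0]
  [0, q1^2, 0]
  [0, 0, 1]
The line element ds^2 = dq1^2 + q1^2 dq2^2 + dq3^2 is dr^2 + r^2 dθ^2 + dz^2 with q1 = r, q2 = θ, q3 = z.
cylindrical coordinates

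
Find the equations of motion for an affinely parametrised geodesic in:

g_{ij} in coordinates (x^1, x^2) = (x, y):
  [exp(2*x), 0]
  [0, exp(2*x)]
Geodesic equation: d^2x^k/dλ^2 + Γ^k_{ij} (dx^i/dλ)(dx^j/dλ) = 0.
Non-zero Christoffel symbols:
Γ^x_{x x} = 1
Γ^x_{y y} = -1
Γ^y_{x y} = 1
Substituting (the symmetric pair Γ^k_{ij}, Γ^k_{ji} combines into a factor 2):
d^2x/dλ^2 + (dx/dλ)^2 - (dy/dλ)^2 = 0
d^2y/dλ^2 + 2 (dx/dλ)(dy/dλ) = 0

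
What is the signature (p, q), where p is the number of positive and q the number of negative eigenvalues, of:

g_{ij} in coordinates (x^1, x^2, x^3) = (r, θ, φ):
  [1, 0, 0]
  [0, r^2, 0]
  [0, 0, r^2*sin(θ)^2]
The metric is diagonal, so its eigenvalues are the diagonal entries: 1, r^2, r^2*sin(θ)^2 (at a generic point, where coordinate-dependent entries are positive).
3 positive, 0 negative.
(3, 0) - Riemannian (positive definite)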